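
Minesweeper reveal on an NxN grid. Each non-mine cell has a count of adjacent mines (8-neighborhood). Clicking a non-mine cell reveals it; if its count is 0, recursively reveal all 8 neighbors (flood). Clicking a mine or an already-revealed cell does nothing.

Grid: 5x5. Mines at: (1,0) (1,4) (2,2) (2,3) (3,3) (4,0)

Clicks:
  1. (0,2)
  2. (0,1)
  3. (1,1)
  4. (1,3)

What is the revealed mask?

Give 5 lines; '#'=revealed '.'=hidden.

Answer: .###.
.###.
.....
.....
.....

Derivation:
Click 1 (0,2) count=0: revealed 6 new [(0,1) (0,2) (0,3) (1,1) (1,2) (1,3)] -> total=6
Click 2 (0,1) count=1: revealed 0 new [(none)] -> total=6
Click 3 (1,1) count=2: revealed 0 new [(none)] -> total=6
Click 4 (1,3) count=3: revealed 0 new [(none)] -> total=6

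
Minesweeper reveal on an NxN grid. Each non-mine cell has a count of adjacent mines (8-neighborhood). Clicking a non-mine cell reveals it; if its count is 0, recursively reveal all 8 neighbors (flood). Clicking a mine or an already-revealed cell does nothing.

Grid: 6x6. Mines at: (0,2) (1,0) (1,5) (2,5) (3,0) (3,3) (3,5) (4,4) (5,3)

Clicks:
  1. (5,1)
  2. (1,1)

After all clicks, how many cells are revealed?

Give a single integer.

Click 1 (5,1) count=0: revealed 6 new [(4,0) (4,1) (4,2) (5,0) (5,1) (5,2)] -> total=6
Click 2 (1,1) count=2: revealed 1 new [(1,1)] -> total=7

Answer: 7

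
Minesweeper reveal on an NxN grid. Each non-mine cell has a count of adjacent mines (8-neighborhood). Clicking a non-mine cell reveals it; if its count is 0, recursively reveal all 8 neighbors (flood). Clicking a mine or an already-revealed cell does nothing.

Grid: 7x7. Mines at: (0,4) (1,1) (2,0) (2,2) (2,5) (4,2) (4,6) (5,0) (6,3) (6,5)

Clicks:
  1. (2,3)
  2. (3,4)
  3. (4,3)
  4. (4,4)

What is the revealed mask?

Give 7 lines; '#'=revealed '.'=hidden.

Answer: .......
.......
...#...
...###.
...###.
...###.
.......

Derivation:
Click 1 (2,3) count=1: revealed 1 new [(2,3)] -> total=1
Click 2 (3,4) count=1: revealed 1 new [(3,4)] -> total=2
Click 3 (4,3) count=1: revealed 1 new [(4,3)] -> total=3
Click 4 (4,4) count=0: revealed 7 new [(3,3) (3,5) (4,4) (4,5) (5,3) (5,4) (5,5)] -> total=10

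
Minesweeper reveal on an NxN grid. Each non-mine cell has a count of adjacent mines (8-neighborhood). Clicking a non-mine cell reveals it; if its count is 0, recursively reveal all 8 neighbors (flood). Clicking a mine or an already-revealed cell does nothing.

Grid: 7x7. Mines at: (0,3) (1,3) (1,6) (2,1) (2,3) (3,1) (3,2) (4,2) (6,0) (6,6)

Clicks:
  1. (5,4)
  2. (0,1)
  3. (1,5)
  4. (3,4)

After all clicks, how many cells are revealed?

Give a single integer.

Click 1 (5,4) count=0: revealed 22 new [(2,4) (2,5) (2,6) (3,3) (3,4) (3,5) (3,6) (4,3) (4,4) (4,5) (4,6) (5,1) (5,2) (5,3) (5,4) (5,5) (5,6) (6,1) (6,2) (6,3) (6,4) (6,5)] -> total=22
Click 2 (0,1) count=0: revealed 6 new [(0,0) (0,1) (0,2) (1,0) (1,1) (1,2)] -> total=28
Click 3 (1,5) count=1: revealed 1 new [(1,5)] -> total=29
Click 4 (3,4) count=1: revealed 0 new [(none)] -> total=29

Answer: 29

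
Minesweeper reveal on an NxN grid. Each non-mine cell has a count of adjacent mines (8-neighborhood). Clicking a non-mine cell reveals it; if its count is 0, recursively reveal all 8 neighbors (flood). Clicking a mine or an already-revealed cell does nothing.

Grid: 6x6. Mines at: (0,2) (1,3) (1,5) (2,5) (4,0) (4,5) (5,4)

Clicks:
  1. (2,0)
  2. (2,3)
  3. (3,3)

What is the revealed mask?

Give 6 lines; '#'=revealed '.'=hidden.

Answer: ##....
###...
#####.
#####.
.####.
.###..

Derivation:
Click 1 (2,0) count=0: revealed 22 new [(0,0) (0,1) (1,0) (1,1) (1,2) (2,0) (2,1) (2,2) (2,3) (2,4) (3,0) (3,1) (3,2) (3,3) (3,4) (4,1) (4,2) (4,3) (4,4) (5,1) (5,2) (5,3)] -> total=22
Click 2 (2,3) count=1: revealed 0 new [(none)] -> total=22
Click 3 (3,3) count=0: revealed 0 new [(none)] -> total=22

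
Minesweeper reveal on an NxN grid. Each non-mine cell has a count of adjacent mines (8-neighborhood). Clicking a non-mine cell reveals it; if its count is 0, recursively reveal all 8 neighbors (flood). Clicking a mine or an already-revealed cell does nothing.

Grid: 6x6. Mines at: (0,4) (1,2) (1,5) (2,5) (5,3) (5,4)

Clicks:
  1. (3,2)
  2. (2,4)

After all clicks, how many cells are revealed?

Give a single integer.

Answer: 22

Derivation:
Click 1 (3,2) count=0: revealed 22 new [(0,0) (0,1) (1,0) (1,1) (2,0) (2,1) (2,2) (2,3) (2,4) (3,0) (3,1) (3,2) (3,3) (3,4) (4,0) (4,1) (4,2) (4,3) (4,4) (5,0) (5,1) (5,2)] -> total=22
Click 2 (2,4) count=2: revealed 0 new [(none)] -> total=22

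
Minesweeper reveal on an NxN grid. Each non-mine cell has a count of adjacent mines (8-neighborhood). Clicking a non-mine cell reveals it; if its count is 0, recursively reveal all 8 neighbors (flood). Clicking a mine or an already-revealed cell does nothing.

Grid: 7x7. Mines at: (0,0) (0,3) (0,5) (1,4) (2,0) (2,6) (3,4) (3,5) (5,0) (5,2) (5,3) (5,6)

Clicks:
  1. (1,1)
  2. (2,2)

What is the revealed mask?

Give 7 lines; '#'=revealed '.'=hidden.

Click 1 (1,1) count=2: revealed 1 new [(1,1)] -> total=1
Click 2 (2,2) count=0: revealed 11 new [(1,2) (1,3) (2,1) (2,2) (2,3) (3,1) (3,2) (3,3) (4,1) (4,2) (4,3)] -> total=12

Answer: .......
.###...
.###...
.###...
.###...
.......
.......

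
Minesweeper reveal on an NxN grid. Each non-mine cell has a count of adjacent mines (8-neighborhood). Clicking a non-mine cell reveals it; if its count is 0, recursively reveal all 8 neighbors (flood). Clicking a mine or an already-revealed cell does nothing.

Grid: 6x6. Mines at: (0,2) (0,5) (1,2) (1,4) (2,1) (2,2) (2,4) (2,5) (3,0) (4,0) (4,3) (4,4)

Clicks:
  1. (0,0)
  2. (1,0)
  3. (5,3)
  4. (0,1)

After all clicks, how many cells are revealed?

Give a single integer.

Answer: 5

Derivation:
Click 1 (0,0) count=0: revealed 4 new [(0,0) (0,1) (1,0) (1,1)] -> total=4
Click 2 (1,0) count=1: revealed 0 new [(none)] -> total=4
Click 3 (5,3) count=2: revealed 1 new [(5,3)] -> total=5
Click 4 (0,1) count=2: revealed 0 new [(none)] -> total=5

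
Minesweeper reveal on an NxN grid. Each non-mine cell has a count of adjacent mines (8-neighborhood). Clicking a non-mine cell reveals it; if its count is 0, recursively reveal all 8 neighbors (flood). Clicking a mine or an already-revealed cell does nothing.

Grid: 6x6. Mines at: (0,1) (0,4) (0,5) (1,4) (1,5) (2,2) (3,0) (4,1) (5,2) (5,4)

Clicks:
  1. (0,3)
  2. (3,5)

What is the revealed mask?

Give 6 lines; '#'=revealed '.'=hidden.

Answer: ...#..
......
...###
...###
...###
......

Derivation:
Click 1 (0,3) count=2: revealed 1 new [(0,3)] -> total=1
Click 2 (3,5) count=0: revealed 9 new [(2,3) (2,4) (2,5) (3,3) (3,4) (3,5) (4,3) (4,4) (4,5)] -> total=10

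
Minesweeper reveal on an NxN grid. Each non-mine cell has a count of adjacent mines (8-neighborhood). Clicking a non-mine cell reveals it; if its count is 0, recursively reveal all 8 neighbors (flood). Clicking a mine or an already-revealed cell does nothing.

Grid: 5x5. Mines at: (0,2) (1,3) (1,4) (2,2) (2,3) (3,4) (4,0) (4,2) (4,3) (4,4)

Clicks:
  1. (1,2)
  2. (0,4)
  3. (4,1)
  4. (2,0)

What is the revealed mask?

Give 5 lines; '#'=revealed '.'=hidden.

Answer: ##..#
###..
##...
##...
.#...

Derivation:
Click 1 (1,2) count=4: revealed 1 new [(1,2)] -> total=1
Click 2 (0,4) count=2: revealed 1 new [(0,4)] -> total=2
Click 3 (4,1) count=2: revealed 1 new [(4,1)] -> total=3
Click 4 (2,0) count=0: revealed 8 new [(0,0) (0,1) (1,0) (1,1) (2,0) (2,1) (3,0) (3,1)] -> total=11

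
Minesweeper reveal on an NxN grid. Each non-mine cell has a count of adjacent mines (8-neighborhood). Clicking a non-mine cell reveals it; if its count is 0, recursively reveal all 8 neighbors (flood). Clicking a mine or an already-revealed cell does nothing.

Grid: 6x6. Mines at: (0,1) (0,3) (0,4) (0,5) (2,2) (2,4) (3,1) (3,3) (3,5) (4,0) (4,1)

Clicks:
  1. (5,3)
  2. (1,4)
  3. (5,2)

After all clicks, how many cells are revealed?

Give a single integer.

Answer: 9

Derivation:
Click 1 (5,3) count=0: revealed 8 new [(4,2) (4,3) (4,4) (4,5) (5,2) (5,3) (5,4) (5,5)] -> total=8
Click 2 (1,4) count=4: revealed 1 new [(1,4)] -> total=9
Click 3 (5,2) count=1: revealed 0 new [(none)] -> total=9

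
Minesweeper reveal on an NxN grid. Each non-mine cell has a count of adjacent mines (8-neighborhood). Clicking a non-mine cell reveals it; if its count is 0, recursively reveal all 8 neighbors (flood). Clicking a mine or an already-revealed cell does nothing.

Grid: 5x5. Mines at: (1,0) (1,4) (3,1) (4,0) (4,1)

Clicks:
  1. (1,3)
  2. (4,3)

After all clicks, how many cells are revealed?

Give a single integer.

Click 1 (1,3) count=1: revealed 1 new [(1,3)] -> total=1
Click 2 (4,3) count=0: revealed 9 new [(2,2) (2,3) (2,4) (3,2) (3,3) (3,4) (4,2) (4,3) (4,4)] -> total=10

Answer: 10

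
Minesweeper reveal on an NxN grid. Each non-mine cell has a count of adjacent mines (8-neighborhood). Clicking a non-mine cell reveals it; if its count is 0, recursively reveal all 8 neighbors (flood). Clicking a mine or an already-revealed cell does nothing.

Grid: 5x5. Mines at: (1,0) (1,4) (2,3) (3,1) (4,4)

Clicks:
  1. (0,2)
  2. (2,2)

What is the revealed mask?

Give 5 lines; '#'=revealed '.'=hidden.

Click 1 (0,2) count=0: revealed 6 new [(0,1) (0,2) (0,3) (1,1) (1,2) (1,3)] -> total=6
Click 2 (2,2) count=2: revealed 1 new [(2,2)] -> total=7

Answer: .###.
.###.
..#..
.....
.....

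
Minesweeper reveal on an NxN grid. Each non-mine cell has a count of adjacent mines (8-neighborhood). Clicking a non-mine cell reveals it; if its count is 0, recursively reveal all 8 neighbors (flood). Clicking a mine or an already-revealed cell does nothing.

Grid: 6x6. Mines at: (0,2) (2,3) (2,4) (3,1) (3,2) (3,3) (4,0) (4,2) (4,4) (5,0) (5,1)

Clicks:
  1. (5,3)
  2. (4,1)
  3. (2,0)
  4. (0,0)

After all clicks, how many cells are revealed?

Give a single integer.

Click 1 (5,3) count=2: revealed 1 new [(5,3)] -> total=1
Click 2 (4,1) count=6: revealed 1 new [(4,1)] -> total=2
Click 3 (2,0) count=1: revealed 1 new [(2,0)] -> total=3
Click 4 (0,0) count=0: revealed 5 new [(0,0) (0,1) (1,0) (1,1) (2,1)] -> total=8

Answer: 8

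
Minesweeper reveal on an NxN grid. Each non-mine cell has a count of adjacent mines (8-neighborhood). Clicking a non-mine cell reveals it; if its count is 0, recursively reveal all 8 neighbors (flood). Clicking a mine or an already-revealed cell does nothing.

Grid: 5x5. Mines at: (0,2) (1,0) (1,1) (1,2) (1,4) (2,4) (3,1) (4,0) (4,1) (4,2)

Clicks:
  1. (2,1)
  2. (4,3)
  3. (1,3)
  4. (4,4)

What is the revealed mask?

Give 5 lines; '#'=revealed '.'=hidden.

Answer: .....
...#.
.#...
...##
...##

Derivation:
Click 1 (2,1) count=4: revealed 1 new [(2,1)] -> total=1
Click 2 (4,3) count=1: revealed 1 new [(4,3)] -> total=2
Click 3 (1,3) count=4: revealed 1 new [(1,3)] -> total=3
Click 4 (4,4) count=0: revealed 3 new [(3,3) (3,4) (4,4)] -> total=6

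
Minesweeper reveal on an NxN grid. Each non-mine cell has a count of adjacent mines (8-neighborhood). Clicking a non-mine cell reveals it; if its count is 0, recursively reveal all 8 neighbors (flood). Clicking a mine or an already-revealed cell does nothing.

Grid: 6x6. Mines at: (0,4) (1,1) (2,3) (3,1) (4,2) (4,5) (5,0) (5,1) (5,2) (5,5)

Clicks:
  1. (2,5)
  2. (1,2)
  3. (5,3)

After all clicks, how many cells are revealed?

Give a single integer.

Answer: 8

Derivation:
Click 1 (2,5) count=0: revealed 6 new [(1,4) (1,5) (2,4) (2,5) (3,4) (3,5)] -> total=6
Click 2 (1,2) count=2: revealed 1 new [(1,2)] -> total=7
Click 3 (5,3) count=2: revealed 1 new [(5,3)] -> total=8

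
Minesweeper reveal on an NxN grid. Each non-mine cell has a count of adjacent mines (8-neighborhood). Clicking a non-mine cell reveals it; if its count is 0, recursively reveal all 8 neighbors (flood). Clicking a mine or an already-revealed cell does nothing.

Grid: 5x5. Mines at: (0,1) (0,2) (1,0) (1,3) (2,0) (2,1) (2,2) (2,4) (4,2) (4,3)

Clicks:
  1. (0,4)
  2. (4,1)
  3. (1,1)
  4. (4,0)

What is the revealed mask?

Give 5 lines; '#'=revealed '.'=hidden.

Answer: ....#
.#...
.....
##...
##...

Derivation:
Click 1 (0,4) count=1: revealed 1 new [(0,4)] -> total=1
Click 2 (4,1) count=1: revealed 1 new [(4,1)] -> total=2
Click 3 (1,1) count=6: revealed 1 new [(1,1)] -> total=3
Click 4 (4,0) count=0: revealed 3 new [(3,0) (3,1) (4,0)] -> total=6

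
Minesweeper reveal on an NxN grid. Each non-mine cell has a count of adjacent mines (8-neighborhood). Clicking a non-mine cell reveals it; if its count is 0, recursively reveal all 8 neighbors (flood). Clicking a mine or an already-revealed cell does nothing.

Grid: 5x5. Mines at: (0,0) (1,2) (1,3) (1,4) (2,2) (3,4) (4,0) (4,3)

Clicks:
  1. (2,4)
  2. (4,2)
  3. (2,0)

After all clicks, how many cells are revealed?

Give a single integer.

Answer: 8

Derivation:
Click 1 (2,4) count=3: revealed 1 new [(2,4)] -> total=1
Click 2 (4,2) count=1: revealed 1 new [(4,2)] -> total=2
Click 3 (2,0) count=0: revealed 6 new [(1,0) (1,1) (2,0) (2,1) (3,0) (3,1)] -> total=8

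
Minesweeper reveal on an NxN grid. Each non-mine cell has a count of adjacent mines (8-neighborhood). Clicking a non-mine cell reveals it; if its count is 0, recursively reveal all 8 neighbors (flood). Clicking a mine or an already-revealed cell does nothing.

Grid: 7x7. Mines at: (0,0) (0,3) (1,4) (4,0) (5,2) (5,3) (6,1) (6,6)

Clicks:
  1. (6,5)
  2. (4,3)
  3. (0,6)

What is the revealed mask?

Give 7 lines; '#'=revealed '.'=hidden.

Answer: .....##
####.##
#######
#######
.######
....###
.....#.

Derivation:
Click 1 (6,5) count=1: revealed 1 new [(6,5)] -> total=1
Click 2 (4,3) count=2: revealed 1 new [(4,3)] -> total=2
Click 3 (0,6) count=0: revealed 30 new [(0,5) (0,6) (1,0) (1,1) (1,2) (1,3) (1,5) (1,6) (2,0) (2,1) (2,2) (2,3) (2,4) (2,5) (2,6) (3,0) (3,1) (3,2) (3,3) (3,4) (3,5) (3,6) (4,1) (4,2) (4,4) (4,5) (4,6) (5,4) (5,5) (5,6)] -> total=32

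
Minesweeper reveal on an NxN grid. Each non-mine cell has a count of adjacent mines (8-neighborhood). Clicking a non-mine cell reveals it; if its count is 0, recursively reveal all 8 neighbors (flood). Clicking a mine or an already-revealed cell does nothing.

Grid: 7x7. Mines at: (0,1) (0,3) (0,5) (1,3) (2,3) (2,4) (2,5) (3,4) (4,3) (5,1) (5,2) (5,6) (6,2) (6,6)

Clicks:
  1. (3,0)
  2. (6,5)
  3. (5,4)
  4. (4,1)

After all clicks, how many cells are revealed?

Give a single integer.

Click 1 (3,0) count=0: revealed 12 new [(1,0) (1,1) (1,2) (2,0) (2,1) (2,2) (3,0) (3,1) (3,2) (4,0) (4,1) (4,2)] -> total=12
Click 2 (6,5) count=2: revealed 1 new [(6,5)] -> total=13
Click 3 (5,4) count=1: revealed 1 new [(5,4)] -> total=14
Click 4 (4,1) count=2: revealed 0 new [(none)] -> total=14

Answer: 14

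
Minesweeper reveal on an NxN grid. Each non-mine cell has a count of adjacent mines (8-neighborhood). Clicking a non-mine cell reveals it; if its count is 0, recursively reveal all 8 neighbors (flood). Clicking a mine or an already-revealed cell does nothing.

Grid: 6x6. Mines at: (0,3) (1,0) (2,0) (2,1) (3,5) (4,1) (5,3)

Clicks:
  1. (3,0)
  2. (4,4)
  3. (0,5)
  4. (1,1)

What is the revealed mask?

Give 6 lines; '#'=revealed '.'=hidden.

Click 1 (3,0) count=3: revealed 1 new [(3,0)] -> total=1
Click 2 (4,4) count=2: revealed 1 new [(4,4)] -> total=2
Click 3 (0,5) count=0: revealed 6 new [(0,4) (0,5) (1,4) (1,5) (2,4) (2,5)] -> total=8
Click 4 (1,1) count=3: revealed 1 new [(1,1)] -> total=9

Answer: ....##
.#..##
....##
#.....
....#.
......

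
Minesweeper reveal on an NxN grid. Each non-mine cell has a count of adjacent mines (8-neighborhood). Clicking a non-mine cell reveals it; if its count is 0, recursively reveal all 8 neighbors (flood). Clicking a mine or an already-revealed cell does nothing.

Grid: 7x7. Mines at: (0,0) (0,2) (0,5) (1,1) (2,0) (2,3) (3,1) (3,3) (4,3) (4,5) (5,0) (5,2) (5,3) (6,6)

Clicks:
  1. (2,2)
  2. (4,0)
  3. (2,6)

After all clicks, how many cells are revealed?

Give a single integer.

Click 1 (2,2) count=4: revealed 1 new [(2,2)] -> total=1
Click 2 (4,0) count=2: revealed 1 new [(4,0)] -> total=2
Click 3 (2,6) count=0: revealed 9 new [(1,4) (1,5) (1,6) (2,4) (2,5) (2,6) (3,4) (3,5) (3,6)] -> total=11

Answer: 11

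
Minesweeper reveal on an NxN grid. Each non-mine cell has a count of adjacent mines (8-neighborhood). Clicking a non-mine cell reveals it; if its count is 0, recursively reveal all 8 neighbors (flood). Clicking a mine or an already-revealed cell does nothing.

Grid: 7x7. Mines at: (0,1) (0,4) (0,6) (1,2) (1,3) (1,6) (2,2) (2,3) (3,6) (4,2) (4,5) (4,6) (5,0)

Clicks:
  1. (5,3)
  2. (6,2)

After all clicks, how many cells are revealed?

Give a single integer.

Click 1 (5,3) count=1: revealed 1 new [(5,3)] -> total=1
Click 2 (6,2) count=0: revealed 11 new [(5,1) (5,2) (5,4) (5,5) (5,6) (6,1) (6,2) (6,3) (6,4) (6,5) (6,6)] -> total=12

Answer: 12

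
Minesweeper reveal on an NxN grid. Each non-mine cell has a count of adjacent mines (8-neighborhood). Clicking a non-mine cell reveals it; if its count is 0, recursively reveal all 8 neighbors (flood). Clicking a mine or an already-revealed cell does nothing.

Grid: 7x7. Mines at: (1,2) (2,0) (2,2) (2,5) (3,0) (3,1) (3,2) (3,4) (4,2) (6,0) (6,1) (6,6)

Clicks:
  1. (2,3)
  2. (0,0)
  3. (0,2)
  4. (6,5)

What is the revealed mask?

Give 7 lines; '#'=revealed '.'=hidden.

Click 1 (2,3) count=4: revealed 1 new [(2,3)] -> total=1
Click 2 (0,0) count=0: revealed 4 new [(0,0) (0,1) (1,0) (1,1)] -> total=5
Click 3 (0,2) count=1: revealed 1 new [(0,2)] -> total=6
Click 4 (6,5) count=1: revealed 1 new [(6,5)] -> total=7

Answer: ###....
##.....
...#...
.......
.......
.......
.....#.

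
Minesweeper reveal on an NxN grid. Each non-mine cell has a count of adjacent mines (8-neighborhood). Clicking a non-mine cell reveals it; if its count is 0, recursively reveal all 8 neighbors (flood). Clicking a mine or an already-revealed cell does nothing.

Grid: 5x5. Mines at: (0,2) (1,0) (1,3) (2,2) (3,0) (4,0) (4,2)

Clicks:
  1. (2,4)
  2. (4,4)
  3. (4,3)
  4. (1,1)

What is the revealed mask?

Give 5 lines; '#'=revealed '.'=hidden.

Answer: .....
.#...
...##
...##
...##

Derivation:
Click 1 (2,4) count=1: revealed 1 new [(2,4)] -> total=1
Click 2 (4,4) count=0: revealed 5 new [(2,3) (3,3) (3,4) (4,3) (4,4)] -> total=6
Click 3 (4,3) count=1: revealed 0 new [(none)] -> total=6
Click 4 (1,1) count=3: revealed 1 new [(1,1)] -> total=7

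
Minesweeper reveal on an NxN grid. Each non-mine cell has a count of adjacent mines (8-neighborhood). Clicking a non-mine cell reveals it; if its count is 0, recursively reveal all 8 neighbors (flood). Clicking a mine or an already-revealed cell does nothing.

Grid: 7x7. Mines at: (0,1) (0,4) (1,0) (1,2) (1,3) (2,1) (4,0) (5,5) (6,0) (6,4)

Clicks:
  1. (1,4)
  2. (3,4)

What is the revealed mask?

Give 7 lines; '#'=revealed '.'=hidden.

Click 1 (1,4) count=2: revealed 1 new [(1,4)] -> total=1
Click 2 (3,4) count=0: revealed 28 new [(0,5) (0,6) (1,5) (1,6) (2,2) (2,3) (2,4) (2,5) (2,6) (3,1) (3,2) (3,3) (3,4) (3,5) (3,6) (4,1) (4,2) (4,3) (4,4) (4,5) (4,6) (5,1) (5,2) (5,3) (5,4) (6,1) (6,2) (6,3)] -> total=29

Answer: .....##
....###
..#####
.######
.######
.####..
.###...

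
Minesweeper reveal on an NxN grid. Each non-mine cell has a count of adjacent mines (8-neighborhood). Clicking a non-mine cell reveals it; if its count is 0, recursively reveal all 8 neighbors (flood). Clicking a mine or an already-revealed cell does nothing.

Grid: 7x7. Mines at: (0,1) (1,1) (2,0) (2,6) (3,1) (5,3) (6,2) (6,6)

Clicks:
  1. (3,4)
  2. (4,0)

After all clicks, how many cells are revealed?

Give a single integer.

Answer: 28

Derivation:
Click 1 (3,4) count=0: revealed 27 new [(0,2) (0,3) (0,4) (0,5) (0,6) (1,2) (1,3) (1,4) (1,5) (1,6) (2,2) (2,3) (2,4) (2,5) (3,2) (3,3) (3,4) (3,5) (3,6) (4,2) (4,3) (4,4) (4,5) (4,6) (5,4) (5,5) (5,6)] -> total=27
Click 2 (4,0) count=1: revealed 1 new [(4,0)] -> total=28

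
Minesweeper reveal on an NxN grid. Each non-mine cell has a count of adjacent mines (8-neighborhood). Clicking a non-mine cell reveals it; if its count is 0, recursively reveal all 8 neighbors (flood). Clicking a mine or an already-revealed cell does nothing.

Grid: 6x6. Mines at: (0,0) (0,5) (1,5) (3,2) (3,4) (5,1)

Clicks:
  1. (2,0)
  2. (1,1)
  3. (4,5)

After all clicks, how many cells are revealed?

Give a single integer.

Answer: 9

Derivation:
Click 1 (2,0) count=0: revealed 8 new [(1,0) (1,1) (2,0) (2,1) (3,0) (3,1) (4,0) (4,1)] -> total=8
Click 2 (1,1) count=1: revealed 0 new [(none)] -> total=8
Click 3 (4,5) count=1: revealed 1 new [(4,5)] -> total=9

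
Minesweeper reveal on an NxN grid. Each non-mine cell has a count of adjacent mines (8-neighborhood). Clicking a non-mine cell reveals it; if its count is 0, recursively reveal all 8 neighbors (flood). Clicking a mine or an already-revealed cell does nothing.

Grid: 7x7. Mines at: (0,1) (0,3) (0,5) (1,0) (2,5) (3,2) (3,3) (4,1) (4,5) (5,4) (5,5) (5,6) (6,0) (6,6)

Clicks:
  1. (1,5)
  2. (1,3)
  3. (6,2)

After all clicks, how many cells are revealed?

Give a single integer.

Click 1 (1,5) count=2: revealed 1 new [(1,5)] -> total=1
Click 2 (1,3) count=1: revealed 1 new [(1,3)] -> total=2
Click 3 (6,2) count=0: revealed 6 new [(5,1) (5,2) (5,3) (6,1) (6,2) (6,3)] -> total=8

Answer: 8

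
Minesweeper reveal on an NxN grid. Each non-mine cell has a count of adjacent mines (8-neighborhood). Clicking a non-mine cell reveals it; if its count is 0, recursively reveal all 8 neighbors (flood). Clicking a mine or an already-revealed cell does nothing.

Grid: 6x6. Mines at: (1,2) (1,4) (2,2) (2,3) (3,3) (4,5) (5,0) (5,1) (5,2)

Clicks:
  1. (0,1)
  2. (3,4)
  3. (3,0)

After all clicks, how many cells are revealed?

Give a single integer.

Click 1 (0,1) count=1: revealed 1 new [(0,1)] -> total=1
Click 2 (3,4) count=3: revealed 1 new [(3,4)] -> total=2
Click 3 (3,0) count=0: revealed 9 new [(0,0) (1,0) (1,1) (2,0) (2,1) (3,0) (3,1) (4,0) (4,1)] -> total=11

Answer: 11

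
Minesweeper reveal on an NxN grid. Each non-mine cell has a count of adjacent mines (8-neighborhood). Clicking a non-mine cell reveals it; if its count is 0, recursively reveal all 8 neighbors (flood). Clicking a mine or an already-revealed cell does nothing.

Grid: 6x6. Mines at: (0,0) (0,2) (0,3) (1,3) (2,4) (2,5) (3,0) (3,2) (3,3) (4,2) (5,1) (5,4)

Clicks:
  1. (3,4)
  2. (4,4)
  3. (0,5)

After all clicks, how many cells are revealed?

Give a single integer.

Click 1 (3,4) count=3: revealed 1 new [(3,4)] -> total=1
Click 2 (4,4) count=2: revealed 1 new [(4,4)] -> total=2
Click 3 (0,5) count=0: revealed 4 new [(0,4) (0,5) (1,4) (1,5)] -> total=6

Answer: 6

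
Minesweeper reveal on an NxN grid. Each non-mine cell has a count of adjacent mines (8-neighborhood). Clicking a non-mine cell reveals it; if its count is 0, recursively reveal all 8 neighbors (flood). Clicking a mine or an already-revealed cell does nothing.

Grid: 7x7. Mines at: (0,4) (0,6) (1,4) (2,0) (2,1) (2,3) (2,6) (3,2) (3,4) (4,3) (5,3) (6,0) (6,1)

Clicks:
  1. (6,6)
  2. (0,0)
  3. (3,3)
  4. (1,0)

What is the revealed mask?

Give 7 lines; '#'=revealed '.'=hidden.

Answer: ####...
####...
.......
...#.##
....###
....###
....###

Derivation:
Click 1 (6,6) count=0: revealed 11 new [(3,5) (3,6) (4,4) (4,5) (4,6) (5,4) (5,5) (5,6) (6,4) (6,5) (6,6)] -> total=11
Click 2 (0,0) count=0: revealed 8 new [(0,0) (0,1) (0,2) (0,3) (1,0) (1,1) (1,2) (1,3)] -> total=19
Click 3 (3,3) count=4: revealed 1 new [(3,3)] -> total=20
Click 4 (1,0) count=2: revealed 0 new [(none)] -> total=20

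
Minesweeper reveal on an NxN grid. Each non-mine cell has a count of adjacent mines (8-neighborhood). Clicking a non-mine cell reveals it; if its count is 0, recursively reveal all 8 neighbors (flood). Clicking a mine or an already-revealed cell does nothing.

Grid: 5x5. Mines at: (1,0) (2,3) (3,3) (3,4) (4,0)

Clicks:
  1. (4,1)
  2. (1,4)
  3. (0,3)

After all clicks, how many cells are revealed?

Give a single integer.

Click 1 (4,1) count=1: revealed 1 new [(4,1)] -> total=1
Click 2 (1,4) count=1: revealed 1 new [(1,4)] -> total=2
Click 3 (0,3) count=0: revealed 7 new [(0,1) (0,2) (0,3) (0,4) (1,1) (1,2) (1,3)] -> total=9

Answer: 9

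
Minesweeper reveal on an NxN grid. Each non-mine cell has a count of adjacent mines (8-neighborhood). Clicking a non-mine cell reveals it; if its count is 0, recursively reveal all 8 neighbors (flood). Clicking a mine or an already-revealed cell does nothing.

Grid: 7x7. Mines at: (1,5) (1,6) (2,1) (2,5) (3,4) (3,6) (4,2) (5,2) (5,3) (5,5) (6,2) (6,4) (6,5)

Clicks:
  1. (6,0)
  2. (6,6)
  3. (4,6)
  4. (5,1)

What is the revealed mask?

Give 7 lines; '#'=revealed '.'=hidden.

Answer: .......
.......
.......
##.....
##....#
##.....
##....#

Derivation:
Click 1 (6,0) count=0: revealed 8 new [(3,0) (3,1) (4,0) (4,1) (5,0) (5,1) (6,0) (6,1)] -> total=8
Click 2 (6,6) count=2: revealed 1 new [(6,6)] -> total=9
Click 3 (4,6) count=2: revealed 1 new [(4,6)] -> total=10
Click 4 (5,1) count=3: revealed 0 new [(none)] -> total=10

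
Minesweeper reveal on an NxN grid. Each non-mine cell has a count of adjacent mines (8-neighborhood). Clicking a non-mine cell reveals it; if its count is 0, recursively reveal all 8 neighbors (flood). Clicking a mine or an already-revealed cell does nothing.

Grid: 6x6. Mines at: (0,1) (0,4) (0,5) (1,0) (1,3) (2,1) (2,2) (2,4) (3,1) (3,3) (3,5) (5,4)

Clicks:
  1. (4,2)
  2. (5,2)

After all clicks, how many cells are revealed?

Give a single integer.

Answer: 8

Derivation:
Click 1 (4,2) count=2: revealed 1 new [(4,2)] -> total=1
Click 2 (5,2) count=0: revealed 7 new [(4,0) (4,1) (4,3) (5,0) (5,1) (5,2) (5,3)] -> total=8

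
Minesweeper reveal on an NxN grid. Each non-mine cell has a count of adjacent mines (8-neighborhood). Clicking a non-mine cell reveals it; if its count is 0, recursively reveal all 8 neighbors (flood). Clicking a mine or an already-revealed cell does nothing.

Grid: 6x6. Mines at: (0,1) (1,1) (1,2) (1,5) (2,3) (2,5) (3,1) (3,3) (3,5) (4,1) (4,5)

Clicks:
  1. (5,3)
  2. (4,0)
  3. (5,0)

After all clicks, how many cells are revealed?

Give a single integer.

Answer: 8

Derivation:
Click 1 (5,3) count=0: revealed 6 new [(4,2) (4,3) (4,4) (5,2) (5,3) (5,4)] -> total=6
Click 2 (4,0) count=2: revealed 1 new [(4,0)] -> total=7
Click 3 (5,0) count=1: revealed 1 new [(5,0)] -> total=8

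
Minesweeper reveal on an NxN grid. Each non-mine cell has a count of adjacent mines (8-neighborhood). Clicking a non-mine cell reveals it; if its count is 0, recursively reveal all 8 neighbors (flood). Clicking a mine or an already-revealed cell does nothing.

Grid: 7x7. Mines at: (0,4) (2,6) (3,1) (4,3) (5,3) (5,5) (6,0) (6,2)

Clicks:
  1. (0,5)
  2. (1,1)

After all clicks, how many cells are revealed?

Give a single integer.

Click 1 (0,5) count=1: revealed 1 new [(0,5)] -> total=1
Click 2 (1,1) count=0: revealed 20 new [(0,0) (0,1) (0,2) (0,3) (1,0) (1,1) (1,2) (1,3) (1,4) (1,5) (2,0) (2,1) (2,2) (2,3) (2,4) (2,5) (3,2) (3,3) (3,4) (3,5)] -> total=21

Answer: 21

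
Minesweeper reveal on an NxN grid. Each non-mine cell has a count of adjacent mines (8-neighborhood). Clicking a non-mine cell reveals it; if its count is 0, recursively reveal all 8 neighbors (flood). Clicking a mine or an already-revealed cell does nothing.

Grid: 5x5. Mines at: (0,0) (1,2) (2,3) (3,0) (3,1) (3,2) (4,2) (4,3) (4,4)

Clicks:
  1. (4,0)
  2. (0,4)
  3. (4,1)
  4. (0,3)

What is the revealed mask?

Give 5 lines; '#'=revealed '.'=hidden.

Click 1 (4,0) count=2: revealed 1 new [(4,0)] -> total=1
Click 2 (0,4) count=0: revealed 4 new [(0,3) (0,4) (1,3) (1,4)] -> total=5
Click 3 (4,1) count=4: revealed 1 new [(4,1)] -> total=6
Click 4 (0,3) count=1: revealed 0 new [(none)] -> total=6

Answer: ...##
...##
.....
.....
##...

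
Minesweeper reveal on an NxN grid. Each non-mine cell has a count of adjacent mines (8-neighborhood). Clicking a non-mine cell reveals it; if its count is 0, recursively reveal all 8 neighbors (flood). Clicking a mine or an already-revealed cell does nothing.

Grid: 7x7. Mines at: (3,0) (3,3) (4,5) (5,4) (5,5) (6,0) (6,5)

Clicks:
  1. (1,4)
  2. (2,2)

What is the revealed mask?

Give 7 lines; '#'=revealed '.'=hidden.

Click 1 (1,4) count=0: revealed 24 new [(0,0) (0,1) (0,2) (0,3) (0,4) (0,5) (0,6) (1,0) (1,1) (1,2) (1,3) (1,4) (1,5) (1,6) (2,0) (2,1) (2,2) (2,3) (2,4) (2,5) (2,6) (3,4) (3,5) (3,6)] -> total=24
Click 2 (2,2) count=1: revealed 0 new [(none)] -> total=24

Answer: #######
#######
#######
....###
.......
.......
.......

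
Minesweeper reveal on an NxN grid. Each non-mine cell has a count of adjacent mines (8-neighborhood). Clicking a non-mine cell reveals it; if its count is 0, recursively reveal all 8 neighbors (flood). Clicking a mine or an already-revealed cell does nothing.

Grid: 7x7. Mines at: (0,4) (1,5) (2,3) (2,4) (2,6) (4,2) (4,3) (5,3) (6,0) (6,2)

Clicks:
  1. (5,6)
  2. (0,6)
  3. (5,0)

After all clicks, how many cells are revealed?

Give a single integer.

Answer: 14

Derivation:
Click 1 (5,6) count=0: revealed 12 new [(3,4) (3,5) (3,6) (4,4) (4,5) (4,6) (5,4) (5,5) (5,6) (6,4) (6,5) (6,6)] -> total=12
Click 2 (0,6) count=1: revealed 1 new [(0,6)] -> total=13
Click 3 (5,0) count=1: revealed 1 new [(5,0)] -> total=14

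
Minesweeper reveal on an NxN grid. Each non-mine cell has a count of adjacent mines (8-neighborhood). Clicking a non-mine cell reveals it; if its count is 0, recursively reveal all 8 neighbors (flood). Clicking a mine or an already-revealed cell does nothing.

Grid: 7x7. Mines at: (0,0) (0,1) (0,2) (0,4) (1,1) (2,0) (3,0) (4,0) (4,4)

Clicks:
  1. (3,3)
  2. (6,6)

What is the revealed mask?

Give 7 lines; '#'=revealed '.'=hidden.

Click 1 (3,3) count=1: revealed 1 new [(3,3)] -> total=1
Click 2 (6,6) count=0: revealed 37 new [(0,5) (0,6) (1,2) (1,3) (1,4) (1,5) (1,6) (2,1) (2,2) (2,3) (2,4) (2,5) (2,6) (3,1) (3,2) (3,4) (3,5) (3,6) (4,1) (4,2) (4,3) (4,5) (4,6) (5,0) (5,1) (5,2) (5,3) (5,4) (5,5) (5,6) (6,0) (6,1) (6,2) (6,3) (6,4) (6,5) (6,6)] -> total=38

Answer: .....##
..#####
.######
.######
.###.##
#######
#######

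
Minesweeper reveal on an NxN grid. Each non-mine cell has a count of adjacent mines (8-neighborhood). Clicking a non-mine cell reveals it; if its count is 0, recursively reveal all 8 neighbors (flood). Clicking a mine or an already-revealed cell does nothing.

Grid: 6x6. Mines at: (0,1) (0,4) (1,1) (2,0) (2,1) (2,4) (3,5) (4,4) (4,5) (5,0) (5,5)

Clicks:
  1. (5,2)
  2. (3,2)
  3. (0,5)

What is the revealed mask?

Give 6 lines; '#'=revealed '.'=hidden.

Click 1 (5,2) count=0: revealed 9 new [(3,1) (3,2) (3,3) (4,1) (4,2) (4,3) (5,1) (5,2) (5,3)] -> total=9
Click 2 (3,2) count=1: revealed 0 new [(none)] -> total=9
Click 3 (0,5) count=1: revealed 1 new [(0,5)] -> total=10

Answer: .....#
......
......
.###..
.###..
.###..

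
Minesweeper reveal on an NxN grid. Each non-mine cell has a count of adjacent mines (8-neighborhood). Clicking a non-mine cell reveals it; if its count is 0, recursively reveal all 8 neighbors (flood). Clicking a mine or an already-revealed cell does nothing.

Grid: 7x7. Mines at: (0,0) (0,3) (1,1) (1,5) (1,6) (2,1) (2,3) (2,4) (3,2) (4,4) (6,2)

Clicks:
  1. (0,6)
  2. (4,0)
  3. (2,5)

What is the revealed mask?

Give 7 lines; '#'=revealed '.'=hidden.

Answer: ......#
.......
.....#.
##.....
##.....
##.....
##.....

Derivation:
Click 1 (0,6) count=2: revealed 1 new [(0,6)] -> total=1
Click 2 (4,0) count=0: revealed 8 new [(3,0) (3,1) (4,0) (4,1) (5,0) (5,1) (6,0) (6,1)] -> total=9
Click 3 (2,5) count=3: revealed 1 new [(2,5)] -> total=10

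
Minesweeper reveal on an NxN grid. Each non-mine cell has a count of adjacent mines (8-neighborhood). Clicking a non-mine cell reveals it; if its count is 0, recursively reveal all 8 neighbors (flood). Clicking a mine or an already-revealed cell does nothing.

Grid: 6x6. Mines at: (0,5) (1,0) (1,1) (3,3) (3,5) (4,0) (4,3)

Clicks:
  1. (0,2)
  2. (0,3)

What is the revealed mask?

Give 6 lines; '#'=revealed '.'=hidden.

Answer: ..###.
..###.
..###.
......
......
......

Derivation:
Click 1 (0,2) count=1: revealed 1 new [(0,2)] -> total=1
Click 2 (0,3) count=0: revealed 8 new [(0,3) (0,4) (1,2) (1,3) (1,4) (2,2) (2,3) (2,4)] -> total=9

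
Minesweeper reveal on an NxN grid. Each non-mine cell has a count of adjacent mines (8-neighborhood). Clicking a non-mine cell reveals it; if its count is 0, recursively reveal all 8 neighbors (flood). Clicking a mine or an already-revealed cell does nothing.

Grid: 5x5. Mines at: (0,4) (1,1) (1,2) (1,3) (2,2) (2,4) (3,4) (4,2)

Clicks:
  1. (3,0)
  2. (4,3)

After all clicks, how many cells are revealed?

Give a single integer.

Click 1 (3,0) count=0: revealed 6 new [(2,0) (2,1) (3,0) (3,1) (4,0) (4,1)] -> total=6
Click 2 (4,3) count=2: revealed 1 new [(4,3)] -> total=7

Answer: 7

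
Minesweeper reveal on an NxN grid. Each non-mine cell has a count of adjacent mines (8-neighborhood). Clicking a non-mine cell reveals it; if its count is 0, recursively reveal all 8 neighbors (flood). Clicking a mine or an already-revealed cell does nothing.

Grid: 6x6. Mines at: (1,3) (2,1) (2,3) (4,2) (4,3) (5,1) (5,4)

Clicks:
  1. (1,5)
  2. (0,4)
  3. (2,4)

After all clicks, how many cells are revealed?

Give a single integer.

Click 1 (1,5) count=0: revealed 10 new [(0,4) (0,5) (1,4) (1,5) (2,4) (2,5) (3,4) (3,5) (4,4) (4,5)] -> total=10
Click 2 (0,4) count=1: revealed 0 new [(none)] -> total=10
Click 3 (2,4) count=2: revealed 0 new [(none)] -> total=10

Answer: 10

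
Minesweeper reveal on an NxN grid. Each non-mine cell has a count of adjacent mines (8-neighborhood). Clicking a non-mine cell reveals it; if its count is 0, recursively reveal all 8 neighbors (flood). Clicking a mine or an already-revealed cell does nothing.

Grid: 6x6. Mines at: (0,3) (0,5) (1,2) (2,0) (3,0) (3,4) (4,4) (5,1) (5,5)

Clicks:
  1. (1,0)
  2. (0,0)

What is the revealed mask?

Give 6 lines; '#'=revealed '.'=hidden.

Answer: ##....
##....
......
......
......
......

Derivation:
Click 1 (1,0) count=1: revealed 1 new [(1,0)] -> total=1
Click 2 (0,0) count=0: revealed 3 new [(0,0) (0,1) (1,1)] -> total=4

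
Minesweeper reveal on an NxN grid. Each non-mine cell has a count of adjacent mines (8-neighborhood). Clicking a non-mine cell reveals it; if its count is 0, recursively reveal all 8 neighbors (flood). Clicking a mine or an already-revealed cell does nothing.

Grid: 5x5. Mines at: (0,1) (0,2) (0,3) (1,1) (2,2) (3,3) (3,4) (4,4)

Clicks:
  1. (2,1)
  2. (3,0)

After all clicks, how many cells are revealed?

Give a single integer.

Click 1 (2,1) count=2: revealed 1 new [(2,1)] -> total=1
Click 2 (3,0) count=0: revealed 7 new [(2,0) (3,0) (3,1) (3,2) (4,0) (4,1) (4,2)] -> total=8

Answer: 8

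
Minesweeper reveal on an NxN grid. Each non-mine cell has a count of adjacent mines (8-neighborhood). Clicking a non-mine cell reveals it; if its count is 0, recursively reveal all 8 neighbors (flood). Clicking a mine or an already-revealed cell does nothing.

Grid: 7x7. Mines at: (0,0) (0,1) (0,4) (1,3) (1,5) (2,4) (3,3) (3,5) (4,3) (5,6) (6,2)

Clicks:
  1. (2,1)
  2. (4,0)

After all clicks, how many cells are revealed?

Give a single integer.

Click 1 (2,1) count=0: revealed 17 new [(1,0) (1,1) (1,2) (2,0) (2,1) (2,2) (3,0) (3,1) (3,2) (4,0) (4,1) (4,2) (5,0) (5,1) (5,2) (6,0) (6,1)] -> total=17
Click 2 (4,0) count=0: revealed 0 new [(none)] -> total=17

Answer: 17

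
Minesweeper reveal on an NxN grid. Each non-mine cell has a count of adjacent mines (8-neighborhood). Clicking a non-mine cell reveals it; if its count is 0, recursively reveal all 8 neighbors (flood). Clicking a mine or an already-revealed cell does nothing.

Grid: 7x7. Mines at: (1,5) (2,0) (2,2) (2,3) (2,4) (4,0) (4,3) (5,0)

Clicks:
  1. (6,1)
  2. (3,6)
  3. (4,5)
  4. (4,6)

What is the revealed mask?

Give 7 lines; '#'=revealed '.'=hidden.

Answer: .......
.......
.....##
....###
....###
.######
.######

Derivation:
Click 1 (6,1) count=1: revealed 1 new [(6,1)] -> total=1
Click 2 (3,6) count=0: revealed 19 new [(2,5) (2,6) (3,4) (3,5) (3,6) (4,4) (4,5) (4,6) (5,1) (5,2) (5,3) (5,4) (5,5) (5,6) (6,2) (6,3) (6,4) (6,5) (6,6)] -> total=20
Click 3 (4,5) count=0: revealed 0 new [(none)] -> total=20
Click 4 (4,6) count=0: revealed 0 new [(none)] -> total=20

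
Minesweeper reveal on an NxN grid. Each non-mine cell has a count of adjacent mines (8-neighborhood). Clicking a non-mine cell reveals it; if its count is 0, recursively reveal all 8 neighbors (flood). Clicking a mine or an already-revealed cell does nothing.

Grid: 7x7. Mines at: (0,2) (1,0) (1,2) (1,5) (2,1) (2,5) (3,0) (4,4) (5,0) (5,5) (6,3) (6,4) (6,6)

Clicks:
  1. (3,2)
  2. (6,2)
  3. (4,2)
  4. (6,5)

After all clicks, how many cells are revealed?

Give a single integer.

Click 1 (3,2) count=1: revealed 1 new [(3,2)] -> total=1
Click 2 (6,2) count=1: revealed 1 new [(6,2)] -> total=2
Click 3 (4,2) count=0: revealed 8 new [(3,1) (3,3) (4,1) (4,2) (4,3) (5,1) (5,2) (5,3)] -> total=10
Click 4 (6,5) count=3: revealed 1 new [(6,5)] -> total=11

Answer: 11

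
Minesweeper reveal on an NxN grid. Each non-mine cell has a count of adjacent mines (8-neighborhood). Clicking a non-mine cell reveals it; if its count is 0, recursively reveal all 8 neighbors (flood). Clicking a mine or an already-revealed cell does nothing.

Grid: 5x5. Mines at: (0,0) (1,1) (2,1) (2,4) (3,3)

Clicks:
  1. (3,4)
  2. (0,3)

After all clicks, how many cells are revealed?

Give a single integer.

Click 1 (3,4) count=2: revealed 1 new [(3,4)] -> total=1
Click 2 (0,3) count=0: revealed 6 new [(0,2) (0,3) (0,4) (1,2) (1,3) (1,4)] -> total=7

Answer: 7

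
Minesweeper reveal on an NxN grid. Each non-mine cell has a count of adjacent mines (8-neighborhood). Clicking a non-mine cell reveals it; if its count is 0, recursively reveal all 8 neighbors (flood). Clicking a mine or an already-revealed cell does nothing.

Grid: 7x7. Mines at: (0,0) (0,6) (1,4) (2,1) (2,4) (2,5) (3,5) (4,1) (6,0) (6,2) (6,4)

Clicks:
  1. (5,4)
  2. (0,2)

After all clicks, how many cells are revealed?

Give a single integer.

Answer: 7

Derivation:
Click 1 (5,4) count=1: revealed 1 new [(5,4)] -> total=1
Click 2 (0,2) count=0: revealed 6 new [(0,1) (0,2) (0,3) (1,1) (1,2) (1,3)] -> total=7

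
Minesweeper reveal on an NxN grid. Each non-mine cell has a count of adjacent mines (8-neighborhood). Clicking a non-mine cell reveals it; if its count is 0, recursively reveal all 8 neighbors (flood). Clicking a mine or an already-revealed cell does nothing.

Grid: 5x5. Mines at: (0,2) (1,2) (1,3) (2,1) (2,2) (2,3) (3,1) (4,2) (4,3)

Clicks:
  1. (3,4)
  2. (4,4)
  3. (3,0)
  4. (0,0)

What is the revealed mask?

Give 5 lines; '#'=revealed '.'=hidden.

Answer: ##...
##...
.....
#...#
....#

Derivation:
Click 1 (3,4) count=2: revealed 1 new [(3,4)] -> total=1
Click 2 (4,4) count=1: revealed 1 new [(4,4)] -> total=2
Click 3 (3,0) count=2: revealed 1 new [(3,0)] -> total=3
Click 4 (0,0) count=0: revealed 4 new [(0,0) (0,1) (1,0) (1,1)] -> total=7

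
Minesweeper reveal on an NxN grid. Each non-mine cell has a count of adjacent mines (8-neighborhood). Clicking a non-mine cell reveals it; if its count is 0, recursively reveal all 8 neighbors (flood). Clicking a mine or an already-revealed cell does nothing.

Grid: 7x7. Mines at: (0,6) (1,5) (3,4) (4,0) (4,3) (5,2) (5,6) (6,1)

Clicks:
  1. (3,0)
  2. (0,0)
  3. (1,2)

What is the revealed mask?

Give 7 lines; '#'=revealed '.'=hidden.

Click 1 (3,0) count=1: revealed 1 new [(3,0)] -> total=1
Click 2 (0,0) count=0: revealed 18 new [(0,0) (0,1) (0,2) (0,3) (0,4) (1,0) (1,1) (1,2) (1,3) (1,4) (2,0) (2,1) (2,2) (2,3) (2,4) (3,1) (3,2) (3,3)] -> total=19
Click 3 (1,2) count=0: revealed 0 new [(none)] -> total=19

Answer: #####..
#####..
#####..
####...
.......
.......
.......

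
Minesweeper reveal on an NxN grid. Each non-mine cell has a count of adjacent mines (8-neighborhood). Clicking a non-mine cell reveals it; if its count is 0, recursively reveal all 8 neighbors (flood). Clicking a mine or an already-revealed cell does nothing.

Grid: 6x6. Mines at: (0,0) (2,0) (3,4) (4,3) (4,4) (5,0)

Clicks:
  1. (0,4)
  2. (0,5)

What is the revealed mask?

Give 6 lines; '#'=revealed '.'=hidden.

Answer: .#####
.#####
.#####
.###..
......
......

Derivation:
Click 1 (0,4) count=0: revealed 18 new [(0,1) (0,2) (0,3) (0,4) (0,5) (1,1) (1,2) (1,3) (1,4) (1,5) (2,1) (2,2) (2,3) (2,4) (2,5) (3,1) (3,2) (3,3)] -> total=18
Click 2 (0,5) count=0: revealed 0 new [(none)] -> total=18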